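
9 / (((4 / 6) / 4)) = 54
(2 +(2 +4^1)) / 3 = 8 / 3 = 2.67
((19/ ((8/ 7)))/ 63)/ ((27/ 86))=817/ 972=0.84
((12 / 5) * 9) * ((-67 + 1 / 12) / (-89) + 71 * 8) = 5466843 / 445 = 12285.04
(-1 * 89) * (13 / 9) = -1157 / 9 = -128.56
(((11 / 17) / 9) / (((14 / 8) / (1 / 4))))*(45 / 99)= 5 / 1071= 0.00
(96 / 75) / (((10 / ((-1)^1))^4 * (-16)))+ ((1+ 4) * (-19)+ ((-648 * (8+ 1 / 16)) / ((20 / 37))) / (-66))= 141471853 / 2750000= 51.44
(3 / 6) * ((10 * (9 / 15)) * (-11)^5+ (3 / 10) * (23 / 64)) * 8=-618435771 / 160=-3865223.57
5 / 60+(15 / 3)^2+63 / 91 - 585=-559.22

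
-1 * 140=-140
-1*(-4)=4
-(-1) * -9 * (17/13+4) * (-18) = 11178/13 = 859.85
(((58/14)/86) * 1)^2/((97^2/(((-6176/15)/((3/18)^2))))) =-15582048/4262324045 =-0.00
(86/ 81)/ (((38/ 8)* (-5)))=-344/ 7695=-0.04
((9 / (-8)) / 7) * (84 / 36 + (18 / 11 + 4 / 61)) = -24369 / 37576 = -0.65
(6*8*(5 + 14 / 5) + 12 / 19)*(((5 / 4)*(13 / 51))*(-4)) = -477.98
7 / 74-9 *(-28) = 18655 / 74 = 252.09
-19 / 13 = -1.46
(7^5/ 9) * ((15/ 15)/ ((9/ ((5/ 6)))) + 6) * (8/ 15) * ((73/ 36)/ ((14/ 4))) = 115329634/ 32805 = 3515.61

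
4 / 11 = 0.36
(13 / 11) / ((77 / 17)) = 221 / 847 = 0.26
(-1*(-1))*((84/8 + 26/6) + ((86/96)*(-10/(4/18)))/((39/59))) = -28799/624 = -46.15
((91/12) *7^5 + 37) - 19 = 1529653/12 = 127471.08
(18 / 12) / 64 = 3 / 128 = 0.02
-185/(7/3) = -555/7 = -79.29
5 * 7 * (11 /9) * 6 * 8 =6160 /3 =2053.33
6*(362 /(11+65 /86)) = 62264 /337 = 184.76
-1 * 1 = -1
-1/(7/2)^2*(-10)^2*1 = -400/49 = -8.16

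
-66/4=-33/2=-16.50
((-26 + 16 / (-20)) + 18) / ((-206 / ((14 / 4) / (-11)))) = -7 / 515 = -0.01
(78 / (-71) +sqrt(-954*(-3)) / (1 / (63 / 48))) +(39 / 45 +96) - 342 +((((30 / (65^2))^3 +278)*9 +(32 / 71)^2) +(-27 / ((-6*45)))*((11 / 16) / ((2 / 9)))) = 63*sqrt(318) / 16 +1317592638912225193 / 583966660056000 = 2326.50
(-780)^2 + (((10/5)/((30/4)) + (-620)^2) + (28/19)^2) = 5376025204/5415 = 992802.44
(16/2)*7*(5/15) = 56/3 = 18.67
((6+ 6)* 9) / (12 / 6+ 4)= 18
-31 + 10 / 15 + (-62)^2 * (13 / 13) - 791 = 9068 / 3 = 3022.67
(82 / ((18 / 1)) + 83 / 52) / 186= 2879 / 87048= 0.03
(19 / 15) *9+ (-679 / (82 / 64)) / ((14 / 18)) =-137343 / 205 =-669.97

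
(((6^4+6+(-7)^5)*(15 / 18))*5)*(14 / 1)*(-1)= 2713375 / 3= 904458.33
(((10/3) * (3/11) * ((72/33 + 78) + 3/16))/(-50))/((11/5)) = -14145/21296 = -0.66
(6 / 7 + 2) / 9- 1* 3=-169 / 63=-2.68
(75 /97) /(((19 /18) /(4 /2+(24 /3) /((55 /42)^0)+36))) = 62100 /1843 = 33.70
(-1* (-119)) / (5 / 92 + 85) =10948 / 7825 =1.40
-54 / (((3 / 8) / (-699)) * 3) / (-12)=-2796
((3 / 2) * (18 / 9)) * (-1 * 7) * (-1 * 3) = 63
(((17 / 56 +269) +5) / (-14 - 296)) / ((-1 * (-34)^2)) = 15361 / 20068160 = 0.00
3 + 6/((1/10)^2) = 603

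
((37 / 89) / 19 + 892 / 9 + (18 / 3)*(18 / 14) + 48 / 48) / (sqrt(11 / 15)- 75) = -718080875 / 499308334- 5744647*sqrt(165) / 4493775006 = -1.45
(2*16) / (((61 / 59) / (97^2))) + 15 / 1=291231.26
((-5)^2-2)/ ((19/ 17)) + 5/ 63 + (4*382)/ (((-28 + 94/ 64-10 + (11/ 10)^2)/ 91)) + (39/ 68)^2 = -204138039838529/ 52133486832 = -3915.68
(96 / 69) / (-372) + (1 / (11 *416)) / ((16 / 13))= -42917 / 12046848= -0.00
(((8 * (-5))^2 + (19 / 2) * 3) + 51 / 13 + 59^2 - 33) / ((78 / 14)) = 924637 / 1014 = 911.87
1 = 1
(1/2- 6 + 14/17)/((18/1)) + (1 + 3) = 763/204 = 3.74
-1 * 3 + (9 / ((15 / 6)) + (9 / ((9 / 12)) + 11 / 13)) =874 / 65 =13.45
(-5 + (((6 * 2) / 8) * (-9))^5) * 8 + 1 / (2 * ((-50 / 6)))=-358726681 / 100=-3587266.81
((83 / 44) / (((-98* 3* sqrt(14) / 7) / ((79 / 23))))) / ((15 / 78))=-0.21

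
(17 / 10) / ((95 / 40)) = 68 / 95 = 0.72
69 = 69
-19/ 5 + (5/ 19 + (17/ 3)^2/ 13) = -11857/ 11115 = -1.07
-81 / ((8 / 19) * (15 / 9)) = -4617 / 40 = -115.42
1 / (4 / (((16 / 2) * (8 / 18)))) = 8 / 9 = 0.89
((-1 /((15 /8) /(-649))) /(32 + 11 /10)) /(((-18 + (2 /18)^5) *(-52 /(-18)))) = -919747224 /4573576943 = -0.20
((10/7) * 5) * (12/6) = 100/7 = 14.29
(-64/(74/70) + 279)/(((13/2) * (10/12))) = 96996/2405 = 40.33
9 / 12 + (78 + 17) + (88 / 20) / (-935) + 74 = 288567 / 1700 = 169.75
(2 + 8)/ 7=10/ 7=1.43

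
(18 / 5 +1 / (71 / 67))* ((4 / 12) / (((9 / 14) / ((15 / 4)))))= 11291 / 1278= 8.83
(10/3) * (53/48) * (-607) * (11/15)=-353881/216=-1638.34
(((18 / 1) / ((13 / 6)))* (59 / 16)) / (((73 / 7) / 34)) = 189567 / 1898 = 99.88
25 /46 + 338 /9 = 15773 /414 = 38.10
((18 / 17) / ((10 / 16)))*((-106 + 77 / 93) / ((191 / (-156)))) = 73240128 / 503285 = 145.52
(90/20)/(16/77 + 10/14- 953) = -693/146620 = -0.00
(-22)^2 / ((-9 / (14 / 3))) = -6776 / 27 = -250.96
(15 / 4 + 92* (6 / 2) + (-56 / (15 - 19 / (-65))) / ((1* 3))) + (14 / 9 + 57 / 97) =69587701 / 247932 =280.67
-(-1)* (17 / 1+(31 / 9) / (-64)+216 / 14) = 130535 / 4032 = 32.37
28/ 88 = 7/ 22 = 0.32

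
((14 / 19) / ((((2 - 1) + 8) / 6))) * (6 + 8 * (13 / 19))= 5.64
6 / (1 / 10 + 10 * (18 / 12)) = 60 / 151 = 0.40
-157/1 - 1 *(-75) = -82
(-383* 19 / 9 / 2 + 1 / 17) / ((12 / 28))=-865837 / 918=-943.18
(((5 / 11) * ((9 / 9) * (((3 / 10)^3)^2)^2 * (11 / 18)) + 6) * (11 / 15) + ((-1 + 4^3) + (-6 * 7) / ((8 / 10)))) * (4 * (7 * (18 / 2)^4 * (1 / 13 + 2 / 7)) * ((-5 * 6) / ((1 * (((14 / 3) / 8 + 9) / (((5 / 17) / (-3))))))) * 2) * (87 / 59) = 1683994823635126463109 / 1874356250000000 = 898439.04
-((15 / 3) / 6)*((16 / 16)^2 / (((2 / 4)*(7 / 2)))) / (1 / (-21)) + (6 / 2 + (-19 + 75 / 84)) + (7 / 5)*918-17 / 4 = 89309 / 70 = 1275.84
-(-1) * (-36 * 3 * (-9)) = 972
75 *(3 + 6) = 675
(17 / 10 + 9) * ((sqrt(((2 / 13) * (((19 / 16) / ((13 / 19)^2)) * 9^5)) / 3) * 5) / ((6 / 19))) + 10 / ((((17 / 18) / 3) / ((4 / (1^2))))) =2160 / 17 + 1042929 * sqrt(1482) / 2704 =14975.20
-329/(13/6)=-1974/13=-151.85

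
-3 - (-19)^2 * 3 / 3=-364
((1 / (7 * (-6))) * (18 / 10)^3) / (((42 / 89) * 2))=-7209 / 49000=-0.15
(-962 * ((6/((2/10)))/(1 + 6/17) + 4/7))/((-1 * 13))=1683.16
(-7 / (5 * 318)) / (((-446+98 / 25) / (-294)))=-1715 / 585756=-0.00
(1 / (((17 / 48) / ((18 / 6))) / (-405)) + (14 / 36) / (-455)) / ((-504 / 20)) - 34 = 51192665 / 501228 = 102.13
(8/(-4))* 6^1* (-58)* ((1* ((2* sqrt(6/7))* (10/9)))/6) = 2320* sqrt(42)/63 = 238.66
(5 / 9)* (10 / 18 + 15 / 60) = 145 / 324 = 0.45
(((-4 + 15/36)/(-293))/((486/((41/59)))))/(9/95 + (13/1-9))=167485/39218117976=0.00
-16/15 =-1.07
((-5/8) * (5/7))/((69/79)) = -1975/3864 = -0.51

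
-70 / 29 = -2.41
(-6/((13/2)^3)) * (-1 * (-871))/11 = -1.73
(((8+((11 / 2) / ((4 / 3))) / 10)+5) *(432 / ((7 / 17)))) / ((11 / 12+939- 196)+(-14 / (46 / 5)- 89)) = 135931932 / 6311795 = 21.54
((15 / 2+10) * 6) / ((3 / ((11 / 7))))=55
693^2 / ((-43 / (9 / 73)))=-4322241 / 3139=-1376.95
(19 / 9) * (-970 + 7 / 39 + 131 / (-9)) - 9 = -2197745 / 1053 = -2087.13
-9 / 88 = -0.10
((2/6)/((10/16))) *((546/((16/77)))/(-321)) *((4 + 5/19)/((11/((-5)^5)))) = 10749375/2033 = 5287.44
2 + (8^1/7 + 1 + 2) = 43/7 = 6.14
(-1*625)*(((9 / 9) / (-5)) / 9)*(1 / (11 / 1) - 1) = -1250 / 99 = -12.63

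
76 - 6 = 70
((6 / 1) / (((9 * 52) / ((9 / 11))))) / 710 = 3 / 203060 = 0.00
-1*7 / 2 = -7 / 2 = -3.50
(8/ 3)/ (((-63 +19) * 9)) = -2/ 297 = -0.01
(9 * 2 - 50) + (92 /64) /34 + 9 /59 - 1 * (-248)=6938989 /32096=216.19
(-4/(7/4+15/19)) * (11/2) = -8.66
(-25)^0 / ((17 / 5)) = 5 / 17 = 0.29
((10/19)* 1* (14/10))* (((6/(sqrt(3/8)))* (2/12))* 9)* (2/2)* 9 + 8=8 + 756* sqrt(6)/19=105.46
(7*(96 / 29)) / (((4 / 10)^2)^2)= 26250 / 29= 905.17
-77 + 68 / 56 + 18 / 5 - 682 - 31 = -54963 / 70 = -785.19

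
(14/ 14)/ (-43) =-1/ 43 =-0.02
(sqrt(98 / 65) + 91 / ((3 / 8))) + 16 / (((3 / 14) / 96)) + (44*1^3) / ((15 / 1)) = 7*sqrt(130) / 65 + 37068 / 5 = 7414.83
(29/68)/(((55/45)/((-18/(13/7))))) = -16443/4862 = -3.38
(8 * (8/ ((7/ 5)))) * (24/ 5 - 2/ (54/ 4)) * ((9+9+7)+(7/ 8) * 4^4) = 3335936/ 63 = 52951.37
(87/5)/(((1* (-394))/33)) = -2871/1970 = -1.46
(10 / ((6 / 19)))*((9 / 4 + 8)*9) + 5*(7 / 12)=17545 / 6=2924.17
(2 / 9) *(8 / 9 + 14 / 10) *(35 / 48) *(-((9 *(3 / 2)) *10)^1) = -3605 / 72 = -50.07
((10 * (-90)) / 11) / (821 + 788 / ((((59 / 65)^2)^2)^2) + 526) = -132147393843888900 / 4937599832119161757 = -0.03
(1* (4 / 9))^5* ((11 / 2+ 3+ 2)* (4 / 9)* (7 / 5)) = 100352 / 885735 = 0.11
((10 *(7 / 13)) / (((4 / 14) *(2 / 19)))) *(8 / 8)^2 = 4655 / 26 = 179.04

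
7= 7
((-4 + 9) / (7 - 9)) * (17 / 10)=-17 / 4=-4.25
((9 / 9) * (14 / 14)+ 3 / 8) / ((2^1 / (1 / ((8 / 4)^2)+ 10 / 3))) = 473 / 192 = 2.46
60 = 60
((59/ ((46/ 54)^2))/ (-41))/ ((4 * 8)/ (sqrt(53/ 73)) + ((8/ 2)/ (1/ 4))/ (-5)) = -1075275 * sqrt(3869)/ 1257441464 - 11397915/ 2514882928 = -0.06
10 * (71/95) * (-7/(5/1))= -994/95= -10.46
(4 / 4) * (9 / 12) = 3 / 4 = 0.75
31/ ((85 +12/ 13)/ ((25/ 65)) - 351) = -155/ 638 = -0.24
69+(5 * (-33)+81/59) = -5583/59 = -94.63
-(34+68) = -102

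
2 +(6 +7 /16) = 135 /16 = 8.44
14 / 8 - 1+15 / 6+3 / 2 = 4.75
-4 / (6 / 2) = -1.33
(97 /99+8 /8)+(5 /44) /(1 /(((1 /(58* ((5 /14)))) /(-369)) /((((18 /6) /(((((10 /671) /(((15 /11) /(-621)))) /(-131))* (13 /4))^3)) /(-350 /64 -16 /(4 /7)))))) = 1.98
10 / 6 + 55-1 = 167 / 3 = 55.67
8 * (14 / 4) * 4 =112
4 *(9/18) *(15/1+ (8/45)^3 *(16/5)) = 13685134/455625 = 30.04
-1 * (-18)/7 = 18/7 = 2.57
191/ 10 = 19.10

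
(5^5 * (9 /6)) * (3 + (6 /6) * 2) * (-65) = -3046875 /2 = -1523437.50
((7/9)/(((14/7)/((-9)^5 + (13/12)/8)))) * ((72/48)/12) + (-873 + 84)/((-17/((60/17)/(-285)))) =-217931104511/75907584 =-2871.01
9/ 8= 1.12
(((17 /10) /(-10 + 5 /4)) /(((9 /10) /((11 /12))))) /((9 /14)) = -374 /1215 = -0.31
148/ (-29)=-148/ 29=-5.10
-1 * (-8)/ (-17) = -8/ 17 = -0.47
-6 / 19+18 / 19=12 / 19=0.63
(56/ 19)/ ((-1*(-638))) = 28/ 6061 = 0.00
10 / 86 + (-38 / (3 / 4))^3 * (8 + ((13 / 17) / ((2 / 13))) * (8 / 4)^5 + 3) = -436563385609 / 19737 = -22119034.59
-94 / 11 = -8.55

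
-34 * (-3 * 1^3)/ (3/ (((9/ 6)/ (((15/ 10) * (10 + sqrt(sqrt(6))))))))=-1700 * 6^(1/ 4)/ 4997 - 17 * 6^(3/ 4)/ 4997 + 170 * sqrt(6)/ 4997 + 17000/ 4997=2.94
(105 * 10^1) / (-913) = -1050 / 913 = -1.15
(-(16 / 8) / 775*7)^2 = 0.00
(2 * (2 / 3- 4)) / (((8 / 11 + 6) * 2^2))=-55 / 222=-0.25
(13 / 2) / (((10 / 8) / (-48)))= -249.60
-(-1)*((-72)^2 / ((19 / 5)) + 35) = 26585 / 19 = 1399.21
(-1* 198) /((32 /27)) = -2673 /16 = -167.06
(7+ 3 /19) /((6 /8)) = 544 /57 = 9.54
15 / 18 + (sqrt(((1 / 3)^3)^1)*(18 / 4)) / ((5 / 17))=5 / 6 + 17*sqrt(3) / 10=3.78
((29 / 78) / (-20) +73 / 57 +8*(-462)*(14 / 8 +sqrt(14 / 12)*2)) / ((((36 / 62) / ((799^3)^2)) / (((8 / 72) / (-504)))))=1545986963282564128427780641 / 2420046720 +88722762335431963541*sqrt(42) / 729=1427562177939267635.37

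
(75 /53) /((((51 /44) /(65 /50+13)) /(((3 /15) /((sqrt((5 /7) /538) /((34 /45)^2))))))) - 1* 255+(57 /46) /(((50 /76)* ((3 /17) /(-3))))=-165036 /575+213928* sqrt(18830) /536625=-232.31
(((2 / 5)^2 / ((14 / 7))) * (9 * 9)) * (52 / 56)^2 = 13689 / 2450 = 5.59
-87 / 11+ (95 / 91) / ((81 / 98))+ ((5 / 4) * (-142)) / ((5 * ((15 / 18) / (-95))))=46799420 / 11583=4040.35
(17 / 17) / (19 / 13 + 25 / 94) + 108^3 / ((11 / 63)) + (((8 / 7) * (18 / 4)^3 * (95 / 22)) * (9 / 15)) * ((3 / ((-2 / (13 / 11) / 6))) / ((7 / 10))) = 90248913241807 / 12516119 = 7210614.83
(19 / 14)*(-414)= -3933 / 7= -561.86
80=80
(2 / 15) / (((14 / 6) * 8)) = 1 / 140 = 0.01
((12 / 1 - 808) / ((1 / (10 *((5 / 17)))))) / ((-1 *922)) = 19900 / 7837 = 2.54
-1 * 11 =-11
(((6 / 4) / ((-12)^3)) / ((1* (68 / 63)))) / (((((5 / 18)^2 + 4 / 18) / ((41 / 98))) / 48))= -9963 / 184688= -0.05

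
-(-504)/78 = 84/13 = 6.46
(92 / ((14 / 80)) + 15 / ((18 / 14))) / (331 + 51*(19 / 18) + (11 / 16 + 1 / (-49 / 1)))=1263920 / 906697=1.39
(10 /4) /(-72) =-5 /144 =-0.03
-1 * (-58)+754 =812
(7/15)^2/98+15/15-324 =-145349/450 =-323.00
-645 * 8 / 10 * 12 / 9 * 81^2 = -4513968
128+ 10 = 138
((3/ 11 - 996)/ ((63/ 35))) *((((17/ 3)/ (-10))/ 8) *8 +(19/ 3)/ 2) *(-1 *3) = 47463/ 11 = 4314.82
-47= -47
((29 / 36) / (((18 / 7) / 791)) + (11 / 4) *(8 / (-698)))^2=61388.15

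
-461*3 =-1383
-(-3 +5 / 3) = 4 / 3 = 1.33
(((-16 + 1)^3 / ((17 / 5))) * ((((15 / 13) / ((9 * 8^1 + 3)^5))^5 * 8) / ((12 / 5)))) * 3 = -2 / 7413566483527602031244896352291107177734375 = -0.00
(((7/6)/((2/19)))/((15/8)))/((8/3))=2.22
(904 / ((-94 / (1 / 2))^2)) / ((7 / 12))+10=155308 / 15463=10.04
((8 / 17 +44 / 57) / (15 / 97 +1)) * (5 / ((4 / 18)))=24.21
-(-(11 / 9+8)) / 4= 83 / 36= 2.31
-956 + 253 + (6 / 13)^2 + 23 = -114884 / 169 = -679.79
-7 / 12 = -0.58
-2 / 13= -0.15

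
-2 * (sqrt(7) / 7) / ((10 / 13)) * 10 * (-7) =26 * sqrt(7) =68.79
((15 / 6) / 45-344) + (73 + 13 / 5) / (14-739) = -22449179 / 65250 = -344.05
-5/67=-0.07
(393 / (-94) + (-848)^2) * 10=337976915 / 47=7190998.19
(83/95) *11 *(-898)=-819874/95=-8630.25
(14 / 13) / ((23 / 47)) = 658 / 299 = 2.20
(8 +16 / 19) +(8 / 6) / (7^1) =3604 / 399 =9.03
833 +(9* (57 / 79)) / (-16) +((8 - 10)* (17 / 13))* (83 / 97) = 1323508131 / 1593904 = 830.36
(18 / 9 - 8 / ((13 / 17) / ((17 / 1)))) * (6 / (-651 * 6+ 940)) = 6858 / 19279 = 0.36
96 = 96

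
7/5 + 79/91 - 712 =-322928/455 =-709.73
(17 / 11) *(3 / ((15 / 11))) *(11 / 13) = 187 / 65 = 2.88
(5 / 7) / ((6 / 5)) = 0.60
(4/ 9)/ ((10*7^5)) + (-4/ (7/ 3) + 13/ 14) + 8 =10912549/ 1512630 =7.21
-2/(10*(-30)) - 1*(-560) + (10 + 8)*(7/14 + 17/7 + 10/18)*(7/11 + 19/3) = 3838859/3850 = 997.11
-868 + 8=-860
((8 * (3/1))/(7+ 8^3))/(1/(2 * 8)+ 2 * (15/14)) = 0.02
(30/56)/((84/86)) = 215/392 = 0.55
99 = 99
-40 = -40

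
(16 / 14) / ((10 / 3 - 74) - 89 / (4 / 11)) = -96 / 26495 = -0.00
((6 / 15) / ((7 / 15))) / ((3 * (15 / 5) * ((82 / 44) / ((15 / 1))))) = 220 / 287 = 0.77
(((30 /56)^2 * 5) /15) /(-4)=-75 /3136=-0.02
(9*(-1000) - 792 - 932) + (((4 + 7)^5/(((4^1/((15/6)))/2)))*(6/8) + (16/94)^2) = 4957396853/35344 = 140261.34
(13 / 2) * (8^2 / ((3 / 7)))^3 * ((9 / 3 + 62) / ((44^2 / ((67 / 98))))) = 1623265280 / 3267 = 496867.24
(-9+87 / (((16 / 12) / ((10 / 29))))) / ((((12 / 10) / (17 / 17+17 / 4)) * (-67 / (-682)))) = 322245 / 536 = 601.20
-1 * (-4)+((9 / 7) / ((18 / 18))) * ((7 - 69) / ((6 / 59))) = -5459 / 7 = -779.86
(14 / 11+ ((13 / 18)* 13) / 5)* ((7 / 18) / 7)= 3119 / 17820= 0.18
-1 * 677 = -677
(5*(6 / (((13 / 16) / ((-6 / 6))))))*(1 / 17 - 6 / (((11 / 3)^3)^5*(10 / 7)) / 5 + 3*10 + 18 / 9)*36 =-196698261783740607622656 / 4615859227204294355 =-42613.57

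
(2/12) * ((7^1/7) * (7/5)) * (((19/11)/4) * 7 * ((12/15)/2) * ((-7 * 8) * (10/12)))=-6517/495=-13.17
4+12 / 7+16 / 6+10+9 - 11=344 / 21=16.38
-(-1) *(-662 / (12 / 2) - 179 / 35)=-12122 / 105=-115.45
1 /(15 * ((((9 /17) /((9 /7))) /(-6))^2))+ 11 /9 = 15.38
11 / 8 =1.38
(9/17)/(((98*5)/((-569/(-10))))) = 5121/83300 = 0.06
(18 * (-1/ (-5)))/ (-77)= -18/ 385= -0.05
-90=-90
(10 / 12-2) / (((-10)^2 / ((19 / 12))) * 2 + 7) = -133 / 15198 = -0.01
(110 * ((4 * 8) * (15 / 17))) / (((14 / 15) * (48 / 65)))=536250 / 119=4506.30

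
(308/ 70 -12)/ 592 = -19/ 1480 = -0.01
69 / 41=1.68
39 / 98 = 0.40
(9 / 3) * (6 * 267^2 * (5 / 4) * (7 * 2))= 22456035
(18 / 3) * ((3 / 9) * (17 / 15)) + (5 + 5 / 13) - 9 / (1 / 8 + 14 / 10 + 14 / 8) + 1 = 150797 / 25545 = 5.90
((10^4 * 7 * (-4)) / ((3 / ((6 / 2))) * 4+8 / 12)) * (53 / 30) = -106000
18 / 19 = 0.95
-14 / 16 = -7 / 8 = -0.88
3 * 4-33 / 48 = 181 / 16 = 11.31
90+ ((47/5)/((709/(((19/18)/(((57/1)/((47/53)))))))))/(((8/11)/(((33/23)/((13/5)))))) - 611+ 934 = 413.00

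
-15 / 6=-2.50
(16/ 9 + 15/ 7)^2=61009/ 3969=15.37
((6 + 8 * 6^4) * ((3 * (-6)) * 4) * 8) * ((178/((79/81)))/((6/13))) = -186666270336/79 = -2362864181.47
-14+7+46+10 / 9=361 / 9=40.11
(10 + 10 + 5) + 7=32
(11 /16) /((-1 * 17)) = -11 /272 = -0.04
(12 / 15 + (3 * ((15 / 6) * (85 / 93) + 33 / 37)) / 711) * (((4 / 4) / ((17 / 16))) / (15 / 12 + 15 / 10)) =1135136 / 4077585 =0.28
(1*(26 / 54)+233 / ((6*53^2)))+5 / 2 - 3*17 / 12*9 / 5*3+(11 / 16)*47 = 74980247 / 6067440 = 12.36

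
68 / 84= 17 / 21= 0.81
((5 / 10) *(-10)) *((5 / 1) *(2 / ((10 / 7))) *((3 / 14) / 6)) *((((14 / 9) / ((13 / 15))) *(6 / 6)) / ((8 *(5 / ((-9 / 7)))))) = 15 / 208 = 0.07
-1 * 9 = -9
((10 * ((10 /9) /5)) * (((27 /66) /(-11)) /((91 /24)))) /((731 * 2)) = -120 /8049041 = -0.00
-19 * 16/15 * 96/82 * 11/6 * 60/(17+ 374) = -107008/16031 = -6.68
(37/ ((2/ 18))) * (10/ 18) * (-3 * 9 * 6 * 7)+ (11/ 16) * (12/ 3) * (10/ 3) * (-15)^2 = -415455/ 2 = -207727.50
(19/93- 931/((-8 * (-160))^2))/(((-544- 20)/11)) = -0.00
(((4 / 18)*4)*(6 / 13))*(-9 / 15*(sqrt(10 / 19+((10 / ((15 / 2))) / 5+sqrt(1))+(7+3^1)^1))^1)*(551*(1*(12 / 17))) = -1856*sqrt(957885) / 5525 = -328.78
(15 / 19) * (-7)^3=-5145 / 19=-270.79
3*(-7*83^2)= -144669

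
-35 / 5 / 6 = -7 / 6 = -1.17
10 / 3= 3.33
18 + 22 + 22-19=43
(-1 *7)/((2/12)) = -42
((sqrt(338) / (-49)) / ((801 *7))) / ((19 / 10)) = -130 *sqrt(2) / 5220117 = -0.00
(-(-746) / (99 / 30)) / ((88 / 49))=125.87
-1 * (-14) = 14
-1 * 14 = -14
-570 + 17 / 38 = -21643 / 38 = -569.55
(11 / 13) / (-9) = -11 / 117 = -0.09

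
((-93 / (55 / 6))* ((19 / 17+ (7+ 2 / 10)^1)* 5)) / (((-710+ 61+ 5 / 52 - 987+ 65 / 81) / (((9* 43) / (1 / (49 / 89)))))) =31510044774936 / 573105616105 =54.98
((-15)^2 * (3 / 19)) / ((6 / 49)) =11025 / 38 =290.13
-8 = -8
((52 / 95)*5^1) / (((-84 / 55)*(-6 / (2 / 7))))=715 / 8379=0.09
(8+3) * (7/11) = 7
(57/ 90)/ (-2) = -19/ 60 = -0.32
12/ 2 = 6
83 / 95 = 0.87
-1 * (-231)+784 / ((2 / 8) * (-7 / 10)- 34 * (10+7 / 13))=228.81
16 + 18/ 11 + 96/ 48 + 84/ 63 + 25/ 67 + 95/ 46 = 2380739/ 101706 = 23.41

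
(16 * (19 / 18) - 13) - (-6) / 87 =1033 / 261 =3.96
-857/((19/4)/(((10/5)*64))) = -438784/19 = -23093.89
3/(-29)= -3/29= -0.10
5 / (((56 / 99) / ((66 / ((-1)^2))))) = 16335 / 28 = 583.39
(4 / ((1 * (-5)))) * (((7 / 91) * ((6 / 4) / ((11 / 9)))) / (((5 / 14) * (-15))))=0.01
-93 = -93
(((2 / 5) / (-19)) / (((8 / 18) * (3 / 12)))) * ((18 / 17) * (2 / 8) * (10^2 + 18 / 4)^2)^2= -73208089251 / 46240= -1583219.92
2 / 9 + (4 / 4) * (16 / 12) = 14 / 9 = 1.56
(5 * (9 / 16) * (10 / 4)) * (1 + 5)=675 / 16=42.19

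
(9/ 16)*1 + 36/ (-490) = 1917/ 3920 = 0.49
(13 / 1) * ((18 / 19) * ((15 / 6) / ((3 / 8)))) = 1560 / 19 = 82.11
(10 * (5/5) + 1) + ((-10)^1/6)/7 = 226/21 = 10.76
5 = 5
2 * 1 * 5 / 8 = 1.25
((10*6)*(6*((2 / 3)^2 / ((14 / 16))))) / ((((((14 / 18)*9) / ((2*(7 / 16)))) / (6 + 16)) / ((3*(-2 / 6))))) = -3520 / 7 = -502.86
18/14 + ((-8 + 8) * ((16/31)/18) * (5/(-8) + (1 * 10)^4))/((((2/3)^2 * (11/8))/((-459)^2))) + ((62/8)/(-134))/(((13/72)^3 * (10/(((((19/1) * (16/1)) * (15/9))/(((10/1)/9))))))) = -2301728301/5151965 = -446.77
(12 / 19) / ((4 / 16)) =48 / 19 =2.53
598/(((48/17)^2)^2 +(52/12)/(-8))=1198693392/126316211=9.49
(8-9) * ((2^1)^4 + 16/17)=-16.94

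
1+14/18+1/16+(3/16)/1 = 2.03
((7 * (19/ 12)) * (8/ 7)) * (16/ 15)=608/ 45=13.51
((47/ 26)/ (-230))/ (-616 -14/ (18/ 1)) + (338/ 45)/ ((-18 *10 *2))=-140163133/ 6721983450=-0.02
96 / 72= 4 / 3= 1.33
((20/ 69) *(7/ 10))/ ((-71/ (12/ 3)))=-56/ 4899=-0.01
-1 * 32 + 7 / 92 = -2937 / 92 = -31.92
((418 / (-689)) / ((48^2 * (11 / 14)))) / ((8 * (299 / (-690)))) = 665 / 6878976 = 0.00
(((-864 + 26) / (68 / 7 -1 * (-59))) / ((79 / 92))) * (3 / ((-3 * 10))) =269836 / 189995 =1.42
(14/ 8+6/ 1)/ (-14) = -31/ 56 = -0.55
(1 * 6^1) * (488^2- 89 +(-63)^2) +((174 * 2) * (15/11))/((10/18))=15982980/11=1452998.18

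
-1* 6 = -6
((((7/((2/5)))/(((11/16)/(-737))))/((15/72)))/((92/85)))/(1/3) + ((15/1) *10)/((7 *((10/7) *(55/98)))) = -63139398/253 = -249562.84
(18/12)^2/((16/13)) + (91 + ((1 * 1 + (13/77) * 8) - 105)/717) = 327490813/3533376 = 92.68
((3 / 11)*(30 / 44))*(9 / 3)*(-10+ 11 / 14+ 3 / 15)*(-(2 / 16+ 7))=971109 / 27104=35.83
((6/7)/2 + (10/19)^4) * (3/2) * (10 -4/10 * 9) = 22126224/4561235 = 4.85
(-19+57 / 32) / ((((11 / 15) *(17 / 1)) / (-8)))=8265 / 748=11.05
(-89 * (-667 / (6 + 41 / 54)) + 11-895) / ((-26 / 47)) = -67749137 / 4745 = -14278.01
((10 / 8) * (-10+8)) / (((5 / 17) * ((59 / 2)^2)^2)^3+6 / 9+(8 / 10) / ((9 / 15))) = -50309120 / 222399677279941629857421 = -0.00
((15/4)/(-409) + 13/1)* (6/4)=63759/3272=19.49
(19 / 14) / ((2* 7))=19 / 196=0.10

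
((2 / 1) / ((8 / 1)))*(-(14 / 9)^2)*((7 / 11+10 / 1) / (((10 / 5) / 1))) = -3.22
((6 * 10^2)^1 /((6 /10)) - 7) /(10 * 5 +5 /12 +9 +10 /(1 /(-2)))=11916 /473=25.19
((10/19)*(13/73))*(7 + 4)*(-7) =-10010/1387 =-7.22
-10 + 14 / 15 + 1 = -121 / 15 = -8.07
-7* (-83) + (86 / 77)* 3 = 44995 / 77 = 584.35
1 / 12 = 0.08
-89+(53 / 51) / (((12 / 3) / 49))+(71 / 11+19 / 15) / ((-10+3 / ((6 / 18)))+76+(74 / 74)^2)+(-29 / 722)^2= -18561772153 / 243700270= -76.17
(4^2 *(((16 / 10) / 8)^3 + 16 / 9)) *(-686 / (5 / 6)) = -44101568 / 1875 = -23520.84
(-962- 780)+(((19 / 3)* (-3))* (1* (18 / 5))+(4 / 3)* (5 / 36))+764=-141239 / 135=-1046.21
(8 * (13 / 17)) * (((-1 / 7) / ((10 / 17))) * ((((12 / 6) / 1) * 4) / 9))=-416 / 315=-1.32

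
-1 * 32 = -32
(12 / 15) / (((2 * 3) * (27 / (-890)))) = -356 / 81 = -4.40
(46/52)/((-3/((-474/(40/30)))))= 5451/52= 104.83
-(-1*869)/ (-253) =-79/ 23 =-3.43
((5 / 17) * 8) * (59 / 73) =2360 / 1241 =1.90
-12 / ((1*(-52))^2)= -0.00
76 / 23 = 3.30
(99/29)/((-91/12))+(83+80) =428969/2639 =162.55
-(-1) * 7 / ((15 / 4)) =1.87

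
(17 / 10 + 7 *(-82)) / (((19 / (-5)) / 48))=137352 / 19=7229.05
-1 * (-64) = 64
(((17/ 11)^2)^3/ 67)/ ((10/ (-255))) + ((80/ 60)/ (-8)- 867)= -310630492109/ 356083761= -872.35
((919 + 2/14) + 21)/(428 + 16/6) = 19743/9044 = 2.18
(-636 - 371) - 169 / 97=-1008.74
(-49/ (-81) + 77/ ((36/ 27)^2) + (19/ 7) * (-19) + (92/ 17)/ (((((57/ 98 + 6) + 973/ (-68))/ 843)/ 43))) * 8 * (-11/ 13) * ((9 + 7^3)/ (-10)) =-1148363128166936/ 189781137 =-6050986.66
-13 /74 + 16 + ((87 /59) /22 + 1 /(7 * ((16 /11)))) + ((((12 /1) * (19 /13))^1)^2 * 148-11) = 45529.44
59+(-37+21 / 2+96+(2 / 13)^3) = 564645 / 4394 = 128.50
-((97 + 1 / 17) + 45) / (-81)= 805 / 459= 1.75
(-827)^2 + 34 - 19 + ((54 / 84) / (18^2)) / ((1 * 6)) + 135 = 2068654897 / 3024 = 684079.00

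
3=3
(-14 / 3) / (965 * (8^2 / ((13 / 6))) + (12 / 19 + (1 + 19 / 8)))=-27664 / 168999111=-0.00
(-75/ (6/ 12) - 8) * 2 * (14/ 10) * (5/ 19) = -2212/ 19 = -116.42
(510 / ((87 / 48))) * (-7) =-57120 / 29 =-1969.66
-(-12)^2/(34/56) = -4032/17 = -237.18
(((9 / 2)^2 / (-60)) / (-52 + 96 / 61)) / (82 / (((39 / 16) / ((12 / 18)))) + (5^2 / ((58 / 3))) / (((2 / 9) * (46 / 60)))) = 128530233 / 576447444640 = 0.00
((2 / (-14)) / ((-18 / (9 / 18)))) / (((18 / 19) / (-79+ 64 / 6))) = -3895 / 13608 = -0.29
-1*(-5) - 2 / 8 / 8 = 159 / 32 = 4.97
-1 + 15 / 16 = -1 / 16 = -0.06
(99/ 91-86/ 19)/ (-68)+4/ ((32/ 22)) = 82317/ 29393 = 2.80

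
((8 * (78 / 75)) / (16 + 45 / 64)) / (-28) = -3328 / 187075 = -0.02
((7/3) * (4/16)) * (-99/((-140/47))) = 1551/80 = 19.39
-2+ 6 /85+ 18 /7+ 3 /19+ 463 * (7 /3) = 36666634 /33915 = 1081.13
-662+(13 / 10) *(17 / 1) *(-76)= -11708 / 5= -2341.60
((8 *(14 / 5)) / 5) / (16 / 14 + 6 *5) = 392 / 2725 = 0.14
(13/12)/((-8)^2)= 13/768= 0.02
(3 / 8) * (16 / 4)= 1.50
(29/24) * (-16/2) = -29/3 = -9.67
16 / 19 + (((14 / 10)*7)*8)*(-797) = -5935976 / 95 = -62483.96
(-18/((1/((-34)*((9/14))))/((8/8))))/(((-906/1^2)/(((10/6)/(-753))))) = 255/265307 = 0.00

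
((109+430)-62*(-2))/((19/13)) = 8619/19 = 453.63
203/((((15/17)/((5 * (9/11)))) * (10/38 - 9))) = -196707/1826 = -107.73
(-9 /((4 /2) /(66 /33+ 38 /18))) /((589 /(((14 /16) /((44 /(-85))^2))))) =-1871275 /18244864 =-0.10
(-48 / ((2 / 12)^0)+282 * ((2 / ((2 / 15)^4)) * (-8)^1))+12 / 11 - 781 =-157047857 / 11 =-14277077.91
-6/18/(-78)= 1/234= 0.00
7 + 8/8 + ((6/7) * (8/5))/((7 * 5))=9848/1225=8.04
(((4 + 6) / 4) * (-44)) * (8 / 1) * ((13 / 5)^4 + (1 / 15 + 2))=-15762208 / 375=-42032.55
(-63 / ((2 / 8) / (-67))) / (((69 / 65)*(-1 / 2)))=-731640 / 23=-31810.43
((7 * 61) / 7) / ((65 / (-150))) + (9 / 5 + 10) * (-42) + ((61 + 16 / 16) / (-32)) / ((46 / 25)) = -30494279 / 47840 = -637.42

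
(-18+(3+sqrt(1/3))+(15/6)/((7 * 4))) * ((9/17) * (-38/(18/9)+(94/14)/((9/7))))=25885/238 - 124 * sqrt(3)/51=104.55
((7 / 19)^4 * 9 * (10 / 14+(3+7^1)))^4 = 2873370121635406640625 / 288441413567621167681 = 9.96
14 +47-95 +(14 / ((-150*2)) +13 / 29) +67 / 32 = -2192723 / 69600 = -31.50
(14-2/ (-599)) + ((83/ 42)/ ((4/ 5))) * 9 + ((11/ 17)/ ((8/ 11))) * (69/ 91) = 136811397/ 3706612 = 36.91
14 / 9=1.56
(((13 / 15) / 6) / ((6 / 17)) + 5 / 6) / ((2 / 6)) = 671 / 180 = 3.73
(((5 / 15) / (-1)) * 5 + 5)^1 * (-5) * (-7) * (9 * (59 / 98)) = 4425 / 7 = 632.14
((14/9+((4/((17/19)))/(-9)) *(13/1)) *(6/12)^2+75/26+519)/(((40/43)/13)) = 14843471/2040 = 7276.21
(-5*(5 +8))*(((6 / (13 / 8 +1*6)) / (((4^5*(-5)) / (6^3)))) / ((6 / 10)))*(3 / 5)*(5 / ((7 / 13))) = 68445 / 3416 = 20.04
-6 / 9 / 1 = -2 / 3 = -0.67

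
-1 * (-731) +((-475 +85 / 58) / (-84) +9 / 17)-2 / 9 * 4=182944427 / 248472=736.28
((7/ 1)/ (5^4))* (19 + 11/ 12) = 0.22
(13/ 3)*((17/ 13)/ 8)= 17/ 24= 0.71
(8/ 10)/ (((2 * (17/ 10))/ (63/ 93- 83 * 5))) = -51376/ 527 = -97.49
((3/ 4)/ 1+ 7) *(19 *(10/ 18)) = 2945/ 36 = 81.81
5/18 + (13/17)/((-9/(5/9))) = 635/2754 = 0.23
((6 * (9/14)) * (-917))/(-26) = 3537/26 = 136.04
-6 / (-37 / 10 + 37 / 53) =3180 / 1591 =2.00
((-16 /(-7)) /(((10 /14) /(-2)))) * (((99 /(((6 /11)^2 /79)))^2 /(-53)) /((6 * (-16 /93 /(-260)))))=4455693817003 /212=21017423665.11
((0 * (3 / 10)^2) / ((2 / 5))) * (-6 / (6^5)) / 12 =0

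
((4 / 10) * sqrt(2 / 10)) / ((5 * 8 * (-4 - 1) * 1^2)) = -sqrt(5) / 2500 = -0.00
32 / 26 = 16 / 13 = 1.23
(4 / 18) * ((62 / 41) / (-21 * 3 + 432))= 124 / 136161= 0.00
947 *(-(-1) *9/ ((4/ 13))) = 110799/ 4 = 27699.75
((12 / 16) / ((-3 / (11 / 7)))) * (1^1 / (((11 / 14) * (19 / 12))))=-0.32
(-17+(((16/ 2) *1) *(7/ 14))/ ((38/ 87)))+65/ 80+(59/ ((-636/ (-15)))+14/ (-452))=-10321425/ 1820656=-5.67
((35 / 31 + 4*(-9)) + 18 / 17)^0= 1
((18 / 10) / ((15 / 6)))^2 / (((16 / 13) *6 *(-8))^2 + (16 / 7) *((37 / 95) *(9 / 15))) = 606879 / 4086385300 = 0.00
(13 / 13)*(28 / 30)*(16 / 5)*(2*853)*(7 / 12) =668752 / 225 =2972.23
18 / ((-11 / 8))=-144 / 11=-13.09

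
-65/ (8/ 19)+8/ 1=-1171/ 8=-146.38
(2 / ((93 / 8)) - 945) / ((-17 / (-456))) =-13356088 / 527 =-25343.62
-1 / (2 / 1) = -1 / 2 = -0.50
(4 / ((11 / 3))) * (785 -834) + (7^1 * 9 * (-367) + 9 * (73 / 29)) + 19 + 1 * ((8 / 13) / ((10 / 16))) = -23131.81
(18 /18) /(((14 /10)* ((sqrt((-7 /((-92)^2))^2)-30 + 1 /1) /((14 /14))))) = -42320 /1718143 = -0.02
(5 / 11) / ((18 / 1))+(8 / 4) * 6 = 2381 / 198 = 12.03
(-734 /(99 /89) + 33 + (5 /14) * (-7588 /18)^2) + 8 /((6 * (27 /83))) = 18664897 /297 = 62844.77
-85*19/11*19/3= -929.85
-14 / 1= -14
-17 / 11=-1.55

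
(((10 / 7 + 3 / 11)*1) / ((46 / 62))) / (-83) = -0.03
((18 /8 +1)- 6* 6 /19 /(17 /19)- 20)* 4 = -1283 /17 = -75.47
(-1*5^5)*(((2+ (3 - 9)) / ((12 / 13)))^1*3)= 40625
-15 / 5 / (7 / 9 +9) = -27 / 88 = -0.31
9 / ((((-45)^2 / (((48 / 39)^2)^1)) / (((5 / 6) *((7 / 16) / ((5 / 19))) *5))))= 0.05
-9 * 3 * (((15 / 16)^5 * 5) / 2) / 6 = -34171875 / 4194304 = -8.15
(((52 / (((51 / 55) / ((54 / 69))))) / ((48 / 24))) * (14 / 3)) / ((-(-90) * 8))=0.14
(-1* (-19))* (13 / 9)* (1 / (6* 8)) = 247 / 432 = 0.57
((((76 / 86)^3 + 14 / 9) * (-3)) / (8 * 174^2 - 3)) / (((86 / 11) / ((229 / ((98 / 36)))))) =-4047896974 / 13524828038015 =-0.00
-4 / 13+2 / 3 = 14 / 39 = 0.36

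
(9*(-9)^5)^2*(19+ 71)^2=2287679245496100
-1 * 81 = -81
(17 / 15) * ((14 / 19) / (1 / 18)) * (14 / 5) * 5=19992 / 95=210.44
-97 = -97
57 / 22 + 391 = 8659 / 22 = 393.59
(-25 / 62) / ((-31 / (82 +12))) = 1175 / 961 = 1.22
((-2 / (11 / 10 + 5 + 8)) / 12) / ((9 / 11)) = -55 / 3807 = -0.01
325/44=7.39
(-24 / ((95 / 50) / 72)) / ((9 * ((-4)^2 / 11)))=-1320 / 19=-69.47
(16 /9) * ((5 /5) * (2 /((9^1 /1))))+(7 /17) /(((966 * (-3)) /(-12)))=0.40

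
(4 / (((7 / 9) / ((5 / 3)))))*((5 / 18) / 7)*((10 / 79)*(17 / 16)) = 2125 / 46452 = 0.05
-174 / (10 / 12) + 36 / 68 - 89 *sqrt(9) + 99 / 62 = -2496261 / 5270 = -473.67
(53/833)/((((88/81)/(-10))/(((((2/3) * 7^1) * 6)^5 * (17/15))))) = -125653248/11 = -11423022.55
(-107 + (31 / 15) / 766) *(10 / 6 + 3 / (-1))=2458798 / 17235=142.66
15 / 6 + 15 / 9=25 / 6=4.17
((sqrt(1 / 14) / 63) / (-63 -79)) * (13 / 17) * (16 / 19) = -52 * sqrt(14) / 10113453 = -0.00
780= 780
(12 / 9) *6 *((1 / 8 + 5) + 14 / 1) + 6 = 159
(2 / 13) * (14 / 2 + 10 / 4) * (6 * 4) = 456 / 13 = 35.08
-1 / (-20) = 1 / 20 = 0.05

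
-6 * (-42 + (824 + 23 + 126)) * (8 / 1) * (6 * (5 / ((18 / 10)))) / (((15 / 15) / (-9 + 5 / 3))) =16385600 / 3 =5461866.67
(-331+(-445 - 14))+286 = -504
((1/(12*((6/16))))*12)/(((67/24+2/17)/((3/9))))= 1088/3561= 0.31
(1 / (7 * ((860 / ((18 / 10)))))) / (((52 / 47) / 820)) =17343 / 78260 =0.22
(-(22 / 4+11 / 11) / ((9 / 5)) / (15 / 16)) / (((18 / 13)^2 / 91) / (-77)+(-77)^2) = -123155032 / 189567558441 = -0.00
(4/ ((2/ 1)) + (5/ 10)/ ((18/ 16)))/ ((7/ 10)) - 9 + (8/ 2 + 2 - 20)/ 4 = -1135/ 126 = -9.01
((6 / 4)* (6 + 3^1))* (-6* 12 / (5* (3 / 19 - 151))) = 9234 / 7165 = 1.29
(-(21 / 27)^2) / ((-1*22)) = 49 / 1782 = 0.03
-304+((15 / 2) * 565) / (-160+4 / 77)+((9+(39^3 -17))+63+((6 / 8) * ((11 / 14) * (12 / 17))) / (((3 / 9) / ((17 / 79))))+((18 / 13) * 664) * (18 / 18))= 10618243303953 / 177079448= 59963.16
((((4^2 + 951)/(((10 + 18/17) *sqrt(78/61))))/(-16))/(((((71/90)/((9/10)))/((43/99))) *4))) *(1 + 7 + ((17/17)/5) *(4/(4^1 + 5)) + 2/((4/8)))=-12016909 *sqrt(4758)/114525840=-7.24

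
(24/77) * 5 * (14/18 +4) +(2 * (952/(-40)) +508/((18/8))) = 643186/3465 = 185.62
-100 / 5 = -20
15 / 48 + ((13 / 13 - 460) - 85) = -8699 / 16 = -543.69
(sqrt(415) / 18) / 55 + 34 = sqrt(415) / 990 + 34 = 34.02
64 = 64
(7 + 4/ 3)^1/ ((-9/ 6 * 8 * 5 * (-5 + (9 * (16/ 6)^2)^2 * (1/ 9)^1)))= -5/ 16204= -0.00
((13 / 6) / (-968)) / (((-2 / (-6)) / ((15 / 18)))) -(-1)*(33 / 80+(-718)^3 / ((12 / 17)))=-10151877315109 / 19360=-524373828.26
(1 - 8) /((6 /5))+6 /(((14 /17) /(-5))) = -1775 /42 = -42.26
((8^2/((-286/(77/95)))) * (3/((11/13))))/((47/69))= -46368/49115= -0.94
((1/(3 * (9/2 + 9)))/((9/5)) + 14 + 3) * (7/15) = 86821/10935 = 7.94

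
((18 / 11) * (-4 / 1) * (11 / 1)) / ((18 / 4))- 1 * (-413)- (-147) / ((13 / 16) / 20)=52201 / 13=4015.46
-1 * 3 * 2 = -6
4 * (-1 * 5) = -20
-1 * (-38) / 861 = 38 / 861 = 0.04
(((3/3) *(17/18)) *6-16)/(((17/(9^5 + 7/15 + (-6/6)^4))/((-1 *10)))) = 54916934/153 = 358934.21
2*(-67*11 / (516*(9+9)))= -0.16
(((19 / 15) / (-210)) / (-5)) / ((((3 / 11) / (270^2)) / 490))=158004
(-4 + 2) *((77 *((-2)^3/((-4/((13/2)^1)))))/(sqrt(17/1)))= -2002 *sqrt(17)/17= -485.56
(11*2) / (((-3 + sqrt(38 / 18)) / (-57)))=810.58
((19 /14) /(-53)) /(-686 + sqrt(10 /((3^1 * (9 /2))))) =57 * sqrt(15) /4713952712 + 25137 /673421816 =0.00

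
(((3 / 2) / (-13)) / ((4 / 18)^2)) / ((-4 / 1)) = 0.58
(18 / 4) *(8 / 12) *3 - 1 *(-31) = 40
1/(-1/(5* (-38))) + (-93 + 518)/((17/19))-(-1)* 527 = 1192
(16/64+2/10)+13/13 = 29/20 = 1.45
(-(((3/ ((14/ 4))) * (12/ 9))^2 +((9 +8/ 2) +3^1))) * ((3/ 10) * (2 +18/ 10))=-24168/ 1225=-19.73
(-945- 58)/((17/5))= -295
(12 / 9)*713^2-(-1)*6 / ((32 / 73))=32536273 / 48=677839.02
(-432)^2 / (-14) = -93312 / 7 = -13330.29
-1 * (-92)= 92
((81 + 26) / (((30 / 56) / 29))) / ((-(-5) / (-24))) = -27802.88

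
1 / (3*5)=1 / 15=0.07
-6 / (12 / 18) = -9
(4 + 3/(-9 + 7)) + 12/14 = 47/14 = 3.36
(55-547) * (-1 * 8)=3936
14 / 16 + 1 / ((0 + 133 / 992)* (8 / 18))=17.66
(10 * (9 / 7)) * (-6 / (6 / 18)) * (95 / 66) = -25650 / 77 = -333.12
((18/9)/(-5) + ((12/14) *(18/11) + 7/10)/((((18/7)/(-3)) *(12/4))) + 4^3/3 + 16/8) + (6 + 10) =75469/1980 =38.12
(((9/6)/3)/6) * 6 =1/2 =0.50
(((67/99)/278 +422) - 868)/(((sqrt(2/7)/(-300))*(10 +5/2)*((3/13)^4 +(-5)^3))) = -350578991945*sqrt(14)/8187895914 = -160.21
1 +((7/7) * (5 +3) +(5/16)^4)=590449/65536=9.01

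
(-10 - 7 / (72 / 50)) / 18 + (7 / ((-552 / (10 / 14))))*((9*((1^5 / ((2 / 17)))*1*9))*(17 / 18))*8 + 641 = 8838889 / 14904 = 593.05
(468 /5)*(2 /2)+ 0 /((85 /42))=468 /5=93.60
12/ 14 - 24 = -162/ 7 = -23.14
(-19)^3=-6859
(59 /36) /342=0.00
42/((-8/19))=-399/4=-99.75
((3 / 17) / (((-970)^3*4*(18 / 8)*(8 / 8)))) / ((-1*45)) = 1 / 2094584535000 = 0.00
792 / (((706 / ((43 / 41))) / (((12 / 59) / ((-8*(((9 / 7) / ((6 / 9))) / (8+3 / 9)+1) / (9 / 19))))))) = -80457300 / 6992644423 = -0.01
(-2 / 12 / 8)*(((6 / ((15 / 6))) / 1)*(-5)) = 1 / 4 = 0.25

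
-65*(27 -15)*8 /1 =-6240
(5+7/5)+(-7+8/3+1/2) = 77/30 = 2.57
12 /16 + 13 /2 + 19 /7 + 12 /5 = 1731 /140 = 12.36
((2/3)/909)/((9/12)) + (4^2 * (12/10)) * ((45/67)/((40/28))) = 24742024/2740635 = 9.03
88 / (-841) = -88 / 841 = -0.10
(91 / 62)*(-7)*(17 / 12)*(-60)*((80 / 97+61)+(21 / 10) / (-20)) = 12966243927 / 240560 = 53900.25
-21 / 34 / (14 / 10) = -15 / 34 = -0.44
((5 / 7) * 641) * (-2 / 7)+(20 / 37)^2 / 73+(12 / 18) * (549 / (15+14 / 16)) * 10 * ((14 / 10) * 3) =520849548698 / 621907951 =837.50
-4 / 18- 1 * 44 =-398 / 9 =-44.22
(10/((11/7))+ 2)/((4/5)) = 10.45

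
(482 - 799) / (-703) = 317 / 703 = 0.45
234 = 234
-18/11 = -1.64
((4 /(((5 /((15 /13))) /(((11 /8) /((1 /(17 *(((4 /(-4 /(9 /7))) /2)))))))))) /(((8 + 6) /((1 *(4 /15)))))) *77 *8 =-74052 /455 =-162.75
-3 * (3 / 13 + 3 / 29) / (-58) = 189 / 10933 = 0.02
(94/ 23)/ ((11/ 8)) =752/ 253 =2.97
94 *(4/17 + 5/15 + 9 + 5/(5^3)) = 1151594/1275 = 903.21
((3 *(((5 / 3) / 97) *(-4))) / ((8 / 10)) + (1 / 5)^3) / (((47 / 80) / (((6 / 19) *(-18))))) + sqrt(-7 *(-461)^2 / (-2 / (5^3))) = 5232384 / 2165525 + 2305 *sqrt(70) / 2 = 9644.92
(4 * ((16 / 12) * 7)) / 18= 56 / 27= 2.07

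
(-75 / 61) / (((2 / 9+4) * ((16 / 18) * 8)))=-6075 / 148352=-0.04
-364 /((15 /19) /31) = -14293.07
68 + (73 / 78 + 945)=79087 / 78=1013.94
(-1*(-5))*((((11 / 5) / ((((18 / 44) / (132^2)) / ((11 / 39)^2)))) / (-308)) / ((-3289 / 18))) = 234256 / 353717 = 0.66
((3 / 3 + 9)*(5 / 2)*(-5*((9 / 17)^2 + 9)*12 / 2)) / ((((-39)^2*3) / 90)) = -6705000 / 48841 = -137.28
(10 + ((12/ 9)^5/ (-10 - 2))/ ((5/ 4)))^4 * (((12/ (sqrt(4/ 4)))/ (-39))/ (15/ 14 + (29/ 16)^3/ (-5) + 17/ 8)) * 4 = -722547568367058946097152/ 131955351190662475125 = -5475.70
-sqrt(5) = -2.24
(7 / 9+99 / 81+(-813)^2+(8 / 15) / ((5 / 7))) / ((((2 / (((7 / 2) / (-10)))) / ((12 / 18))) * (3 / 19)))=-6593193173 / 13500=-488384.68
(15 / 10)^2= 9 / 4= 2.25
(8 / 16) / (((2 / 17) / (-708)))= -3009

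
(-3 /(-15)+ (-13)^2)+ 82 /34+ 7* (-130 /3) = -131.72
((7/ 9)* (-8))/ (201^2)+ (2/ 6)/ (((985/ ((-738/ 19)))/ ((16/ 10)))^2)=3734447435848/ 3183862441775625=0.00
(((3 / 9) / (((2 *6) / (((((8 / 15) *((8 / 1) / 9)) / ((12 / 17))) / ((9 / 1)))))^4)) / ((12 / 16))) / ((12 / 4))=85525504 / 386045872677466875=0.00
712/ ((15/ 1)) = 712/ 15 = 47.47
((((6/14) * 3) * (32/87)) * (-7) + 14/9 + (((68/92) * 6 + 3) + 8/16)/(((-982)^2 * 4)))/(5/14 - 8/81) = -6.79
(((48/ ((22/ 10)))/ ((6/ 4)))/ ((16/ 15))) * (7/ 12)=175/ 22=7.95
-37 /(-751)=37 /751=0.05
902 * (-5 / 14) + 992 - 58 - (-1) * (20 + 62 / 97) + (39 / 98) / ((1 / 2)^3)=3021387 / 4753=635.68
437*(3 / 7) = 187.29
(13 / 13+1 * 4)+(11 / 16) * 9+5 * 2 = 339 / 16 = 21.19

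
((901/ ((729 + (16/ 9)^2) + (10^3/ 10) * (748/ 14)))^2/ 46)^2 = 0.00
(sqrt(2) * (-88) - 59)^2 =10384 * sqrt(2) + 18969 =33654.19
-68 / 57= -1.19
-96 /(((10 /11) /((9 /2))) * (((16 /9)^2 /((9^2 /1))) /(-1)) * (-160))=-1948617 /25600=-76.12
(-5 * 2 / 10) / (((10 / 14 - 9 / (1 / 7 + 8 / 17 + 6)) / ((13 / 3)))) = 5509 / 822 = 6.70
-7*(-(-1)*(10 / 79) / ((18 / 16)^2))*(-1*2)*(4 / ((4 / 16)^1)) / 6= 71680 / 19197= 3.73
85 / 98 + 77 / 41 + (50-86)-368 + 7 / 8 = -400.38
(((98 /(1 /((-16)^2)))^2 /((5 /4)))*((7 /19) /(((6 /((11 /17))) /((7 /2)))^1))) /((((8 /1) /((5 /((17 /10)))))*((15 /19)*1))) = 84812693504 /2601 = 32607725.30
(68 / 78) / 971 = 34 / 37869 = 0.00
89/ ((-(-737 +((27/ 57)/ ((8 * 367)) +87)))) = 4964776/ 36259591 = 0.14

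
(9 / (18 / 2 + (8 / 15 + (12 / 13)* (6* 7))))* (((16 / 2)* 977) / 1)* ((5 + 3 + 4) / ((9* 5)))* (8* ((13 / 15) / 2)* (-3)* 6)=-1141261056 / 47095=-24233.17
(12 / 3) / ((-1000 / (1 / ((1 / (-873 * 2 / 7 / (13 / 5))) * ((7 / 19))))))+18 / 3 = 7.04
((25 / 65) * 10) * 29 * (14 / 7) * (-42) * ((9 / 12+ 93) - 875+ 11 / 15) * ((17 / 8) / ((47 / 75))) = 60605167875 / 2444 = 24797531.86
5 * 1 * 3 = 15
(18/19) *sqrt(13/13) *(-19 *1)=-18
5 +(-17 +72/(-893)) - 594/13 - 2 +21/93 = -59.55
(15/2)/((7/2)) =15/7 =2.14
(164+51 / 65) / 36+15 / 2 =28261 / 2340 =12.08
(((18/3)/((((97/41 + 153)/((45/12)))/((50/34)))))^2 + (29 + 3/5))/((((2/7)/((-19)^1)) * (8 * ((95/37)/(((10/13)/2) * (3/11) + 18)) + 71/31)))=-15691788131512481601/27260634384532640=-575.62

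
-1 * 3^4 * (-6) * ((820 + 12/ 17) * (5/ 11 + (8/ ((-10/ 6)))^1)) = -1733241.29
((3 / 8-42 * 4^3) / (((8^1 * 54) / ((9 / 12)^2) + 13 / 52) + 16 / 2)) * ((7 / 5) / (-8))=16723 / 27600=0.61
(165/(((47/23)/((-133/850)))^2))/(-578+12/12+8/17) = -9357481/5576620500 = -0.00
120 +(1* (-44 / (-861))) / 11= 120.00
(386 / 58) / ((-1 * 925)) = -193 / 26825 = -0.01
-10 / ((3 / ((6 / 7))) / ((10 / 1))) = -200 / 7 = -28.57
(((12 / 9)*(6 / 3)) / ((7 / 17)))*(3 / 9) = 136 / 63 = 2.16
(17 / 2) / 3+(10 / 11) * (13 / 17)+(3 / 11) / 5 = 20101 / 5610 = 3.58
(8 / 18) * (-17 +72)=220 / 9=24.44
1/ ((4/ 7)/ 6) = 21/ 2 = 10.50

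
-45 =-45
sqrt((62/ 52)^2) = 31/ 26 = 1.19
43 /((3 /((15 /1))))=215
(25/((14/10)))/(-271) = -125/1897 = -0.07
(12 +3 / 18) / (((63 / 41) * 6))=2993 / 2268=1.32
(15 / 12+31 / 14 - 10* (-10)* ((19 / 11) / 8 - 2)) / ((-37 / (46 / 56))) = 1239309 / 319088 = 3.88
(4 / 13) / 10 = 2 / 65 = 0.03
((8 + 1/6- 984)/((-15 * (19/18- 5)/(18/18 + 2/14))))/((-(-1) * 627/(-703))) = 346616/16401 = 21.13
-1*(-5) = 5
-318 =-318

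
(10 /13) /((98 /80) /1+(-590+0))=-400 /306163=-0.00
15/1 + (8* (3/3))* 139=1127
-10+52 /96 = -227 /24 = -9.46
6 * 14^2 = 1176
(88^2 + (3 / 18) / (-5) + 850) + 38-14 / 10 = 258917 / 30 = 8630.57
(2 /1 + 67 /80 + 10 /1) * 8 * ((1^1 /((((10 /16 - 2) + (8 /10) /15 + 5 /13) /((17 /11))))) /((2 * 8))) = -3404505 /321596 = -10.59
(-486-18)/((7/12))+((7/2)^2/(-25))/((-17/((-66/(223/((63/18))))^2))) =-73039340511/84539300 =-863.97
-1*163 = -163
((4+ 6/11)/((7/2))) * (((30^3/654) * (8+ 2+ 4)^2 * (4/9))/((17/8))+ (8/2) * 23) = 330647600/142681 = 2317.39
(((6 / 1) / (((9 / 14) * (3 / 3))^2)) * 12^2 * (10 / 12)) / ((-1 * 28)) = -560 / 9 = -62.22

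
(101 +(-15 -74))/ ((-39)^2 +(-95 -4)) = 2/ 237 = 0.01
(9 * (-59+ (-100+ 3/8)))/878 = -11421/7024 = -1.63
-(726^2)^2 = -277809109776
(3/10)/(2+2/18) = 0.14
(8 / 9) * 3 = 8 / 3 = 2.67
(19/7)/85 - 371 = -220726/595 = -370.97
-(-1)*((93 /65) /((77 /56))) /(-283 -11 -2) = -93 /26455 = -0.00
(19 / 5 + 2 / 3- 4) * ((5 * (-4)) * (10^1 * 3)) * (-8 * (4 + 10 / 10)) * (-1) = -11200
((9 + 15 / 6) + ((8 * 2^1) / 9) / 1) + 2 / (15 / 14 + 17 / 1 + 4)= 24785 / 1854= 13.37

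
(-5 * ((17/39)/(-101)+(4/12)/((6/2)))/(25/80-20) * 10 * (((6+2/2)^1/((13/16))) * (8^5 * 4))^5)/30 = 1966622675470719609220046596038662815744/118464373287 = 16600962980711873887651760000.00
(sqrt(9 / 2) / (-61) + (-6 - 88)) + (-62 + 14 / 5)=-766 / 5 - 3 * sqrt(2) / 122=-153.23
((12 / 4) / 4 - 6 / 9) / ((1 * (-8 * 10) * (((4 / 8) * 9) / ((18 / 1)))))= -1 / 240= -0.00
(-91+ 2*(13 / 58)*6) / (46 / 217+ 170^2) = -555737 / 181869034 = -0.00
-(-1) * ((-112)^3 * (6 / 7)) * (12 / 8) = -1806336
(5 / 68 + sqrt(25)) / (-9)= -115 / 204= -0.56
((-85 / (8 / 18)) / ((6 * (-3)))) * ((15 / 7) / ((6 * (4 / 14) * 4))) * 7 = 23.24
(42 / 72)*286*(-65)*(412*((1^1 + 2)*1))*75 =-1005254250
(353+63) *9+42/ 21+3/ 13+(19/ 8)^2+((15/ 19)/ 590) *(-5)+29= 3526306645/ 932672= 3780.86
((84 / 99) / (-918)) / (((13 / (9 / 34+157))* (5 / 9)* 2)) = -37429 / 3719430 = -0.01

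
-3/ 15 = -1/ 5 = -0.20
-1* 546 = -546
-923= -923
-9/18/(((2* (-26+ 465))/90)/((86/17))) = -0.26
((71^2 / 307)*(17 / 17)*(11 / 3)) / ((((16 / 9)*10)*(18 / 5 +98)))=166353 / 4990592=0.03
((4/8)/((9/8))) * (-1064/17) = -4256/153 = -27.82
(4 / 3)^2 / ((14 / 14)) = 1.78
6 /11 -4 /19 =70 /209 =0.33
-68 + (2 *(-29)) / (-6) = -175 / 3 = -58.33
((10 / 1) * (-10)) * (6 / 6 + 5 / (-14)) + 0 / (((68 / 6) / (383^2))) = -450 / 7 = -64.29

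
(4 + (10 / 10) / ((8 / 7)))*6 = 117 / 4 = 29.25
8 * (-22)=-176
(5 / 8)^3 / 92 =125 / 47104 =0.00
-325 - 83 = -408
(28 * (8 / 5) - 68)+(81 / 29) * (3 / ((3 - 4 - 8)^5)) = -817457 / 35235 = -23.20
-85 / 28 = -3.04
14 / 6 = 7 / 3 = 2.33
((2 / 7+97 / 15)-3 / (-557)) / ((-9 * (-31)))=395228 / 16317315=0.02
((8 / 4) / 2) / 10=1 / 10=0.10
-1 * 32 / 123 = -32 / 123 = -0.26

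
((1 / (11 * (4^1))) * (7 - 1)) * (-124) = -186 / 11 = -16.91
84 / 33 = 28 / 11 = 2.55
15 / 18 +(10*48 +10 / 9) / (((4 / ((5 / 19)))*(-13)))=-1.60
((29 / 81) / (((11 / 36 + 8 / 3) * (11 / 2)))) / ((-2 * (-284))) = 0.00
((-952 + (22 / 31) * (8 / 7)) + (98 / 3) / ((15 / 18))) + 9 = -979743 / 1085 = -902.99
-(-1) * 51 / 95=51 / 95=0.54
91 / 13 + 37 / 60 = 457 / 60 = 7.62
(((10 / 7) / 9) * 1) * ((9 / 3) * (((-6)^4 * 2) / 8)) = 1080 / 7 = 154.29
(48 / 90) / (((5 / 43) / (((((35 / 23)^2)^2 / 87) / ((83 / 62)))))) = 1280213200 / 6062195583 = 0.21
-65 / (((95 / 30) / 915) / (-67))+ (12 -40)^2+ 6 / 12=47847711 / 38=1259150.29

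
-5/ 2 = -2.50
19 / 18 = 1.06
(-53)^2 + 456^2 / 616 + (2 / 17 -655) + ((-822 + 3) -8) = 2179061 / 1309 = 1664.68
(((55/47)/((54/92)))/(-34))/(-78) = 1265/1682694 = 0.00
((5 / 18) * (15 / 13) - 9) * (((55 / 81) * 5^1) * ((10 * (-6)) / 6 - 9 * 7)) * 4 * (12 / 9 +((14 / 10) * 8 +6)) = 1511294180 / 9477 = 159469.68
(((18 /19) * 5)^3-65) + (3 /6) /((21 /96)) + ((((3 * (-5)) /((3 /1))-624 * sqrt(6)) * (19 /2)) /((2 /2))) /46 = 187893473 /4417196-2964 * sqrt(6) /23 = -273.13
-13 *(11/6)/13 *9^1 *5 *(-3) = 495/2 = 247.50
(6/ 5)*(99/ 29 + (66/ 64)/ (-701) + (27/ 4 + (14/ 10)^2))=591443241/ 40658000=14.55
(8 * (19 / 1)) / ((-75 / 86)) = -13072 / 75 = -174.29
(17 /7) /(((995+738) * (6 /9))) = 51 /24262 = 0.00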